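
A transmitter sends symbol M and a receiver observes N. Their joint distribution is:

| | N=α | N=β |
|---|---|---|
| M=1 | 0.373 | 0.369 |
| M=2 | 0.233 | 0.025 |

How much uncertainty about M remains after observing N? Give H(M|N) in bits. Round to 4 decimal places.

Marginals: p(M) = (0.7420, 0.2580), p(N) = (0.6060, 0.3940).
H(M|N) = Σ p(N) · H(M|N=·).
  N=α: p=0.6060, H(M|N=α) = 0.9612
  N=β: p=0.3940, H(M|N=β) = 0.3410
Weighted sum = 0.7168 bits.

0.7168 bits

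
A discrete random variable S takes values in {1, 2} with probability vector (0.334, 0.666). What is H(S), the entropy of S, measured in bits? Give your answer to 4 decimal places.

0.9190 bits

H(S) = −Σ p·log₂ p.
  −(0.334)·log₂(0.334) = 0.52841
  −(0.666)·log₂(0.666) = 0.39055
Sum: 0.52841 + 0.39055 = 0.9190 bits.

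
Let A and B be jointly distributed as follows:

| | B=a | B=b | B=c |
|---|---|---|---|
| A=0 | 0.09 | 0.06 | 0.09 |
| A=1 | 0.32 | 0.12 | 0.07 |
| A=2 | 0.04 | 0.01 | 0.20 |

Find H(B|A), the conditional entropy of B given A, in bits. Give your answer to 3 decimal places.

Marginals: p(A) = (0.2400, 0.5100, 0.2500), p(B) = (0.4500, 0.1900, 0.3600).
H(B|A) = Σ p(A) · H(B|A=·).
  A=0: p=0.2400, H(B|A=0) = 1.5613
  A=1: p=0.5100, H(B|A=1) = 1.3063
  A=2: p=0.2500, H(B|A=2) = 0.8663
Weighted sum = 1.258 bits.

1.258 bits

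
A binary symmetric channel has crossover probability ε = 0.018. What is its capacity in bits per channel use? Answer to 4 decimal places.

0.8699 bits

Binary symmetric channel: C = 1 − h₂(ε) where h₂ is the binary entropy function.
h₂(0.018) = −0.018·log₂0.018 − 0.982·log₂0.982 = 0.1301.
C = 1 − 0.1301 = 0.8699 bits per channel use.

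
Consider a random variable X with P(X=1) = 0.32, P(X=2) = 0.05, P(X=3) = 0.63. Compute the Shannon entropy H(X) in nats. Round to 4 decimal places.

0.8055 nats

H(X) = −Σ p·ln p.
  −(0.32)·ln(0.32) = 0.36462
  −(0.05)·ln(0.05) = 0.14979
  −(0.63)·ln(0.63) = 0.29108
Sum: 0.36462 + 0.14979 + 0.29108 = 0.8055 nats.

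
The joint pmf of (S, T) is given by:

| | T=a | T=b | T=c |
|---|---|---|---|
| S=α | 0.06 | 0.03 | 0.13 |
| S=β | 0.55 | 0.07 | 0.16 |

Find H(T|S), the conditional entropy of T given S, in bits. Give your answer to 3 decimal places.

1.184 bits

Chain rule: H(T|S) = H(S,T) − H(S).
Marginals: p(S) = (0.2200, 0.7800), p(T) = (0.6100, 0.1000, 0.2900).
H(S,T) = 1.9439 bits; H(S) = 0.7602 bits.
H(T|S) = 1.9439 − 0.7602 = 1.184 bits.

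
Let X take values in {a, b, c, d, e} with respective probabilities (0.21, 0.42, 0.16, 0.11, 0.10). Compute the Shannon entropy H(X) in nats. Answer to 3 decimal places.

1.458 nats

H(X) = −Σ p·ln p.
  −(0.21)·ln(0.21) = 0.3277
  −(0.42)·ln(0.42) = 0.3644
  −(0.16)·ln(0.16) = 0.2932
  −(0.11)·ln(0.11) = 0.2428
  −(0.10)·ln(0.10) = 0.2303
Sum: 0.3277 + 0.3644 + 0.2932 + 0.2428 + 0.2303 = 1.458 nats.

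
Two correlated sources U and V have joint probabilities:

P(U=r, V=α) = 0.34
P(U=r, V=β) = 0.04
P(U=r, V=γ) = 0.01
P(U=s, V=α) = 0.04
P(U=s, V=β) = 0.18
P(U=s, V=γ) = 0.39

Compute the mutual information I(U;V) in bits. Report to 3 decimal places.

0.562 bits

Marginals: p(U) = (0.3900, 0.6100), p(V) = (0.3800, 0.2200, 0.4000).
I(U;V) = Σ p(x,y)·log₂[p(x,y)/(p(x)p(y))].
  (r,α): 0.34·log₂(2.2942) = 0.4073
  (r,β): 0.04·log₂(0.4662) = -0.0440
  (r,γ): 0.01·log₂(0.0641) = -0.0396
  (s,α): 0.04·log₂(0.1726) = -0.1014
  (s,β): 0.18·log₂(1.3413) = 0.0763
  (s,γ): 0.39·log₂(1.5984) = 0.2639
Sum = 0.562 bits.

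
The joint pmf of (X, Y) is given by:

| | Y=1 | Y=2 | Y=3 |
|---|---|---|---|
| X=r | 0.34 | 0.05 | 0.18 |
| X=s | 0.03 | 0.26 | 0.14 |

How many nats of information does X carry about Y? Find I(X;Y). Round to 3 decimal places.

0.223 nats

Marginals: p(X) = (0.5700, 0.4300), p(Y) = (0.3700, 0.3100, 0.3200).
I(X;Y) = H(X) + H(Y) − H(X,Y).
H(X) = 0.6833, H(Y) = 1.0956, H(X,Y) = 1.5559.
I(X;Y) = 0.6833 + 1.0956 − 1.5559 = 0.223 nats.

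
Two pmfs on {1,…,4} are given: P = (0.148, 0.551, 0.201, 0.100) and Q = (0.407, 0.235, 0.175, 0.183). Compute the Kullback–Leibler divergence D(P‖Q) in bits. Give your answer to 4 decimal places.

D(P‖Q) = Σ p·log₂(p/q).
  0.148·log₂(0.148/0.407) = -0.21600
  0.551·log₂(0.551/0.235) = 0.67739
  0.201·log₂(0.201/0.175) = 0.04017
  0.100·log₂(0.100/0.183) = -0.08718
D(P‖Q) = 0.4144 bits.

0.4144 bits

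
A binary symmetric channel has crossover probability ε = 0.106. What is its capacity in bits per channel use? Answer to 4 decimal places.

Binary symmetric channel: C = 1 − h₂(ε) where h₂ is the binary entropy function.
h₂(0.106) = −0.106·log₂0.106 − 0.894·log₂0.894 = 0.4877.
C = 1 − 0.4877 = 0.5123 bits per channel use.

0.5123 bits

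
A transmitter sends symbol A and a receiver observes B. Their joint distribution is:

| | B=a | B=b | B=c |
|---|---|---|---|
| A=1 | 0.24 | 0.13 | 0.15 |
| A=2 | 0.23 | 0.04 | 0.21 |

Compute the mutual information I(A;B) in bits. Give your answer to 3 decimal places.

0.042 bits

Marginals: p(A) = (0.5200, 0.4800), p(B) = (0.4700, 0.1700, 0.3600).
I(A;B) = H(A) + H(B) − H(A,B).
H(A) = 0.9988, H(B) = 1.4772, H(A,B) = 2.4336.
I(A;B) = 0.9988 + 1.4772 − 2.4336 = 0.042 bits.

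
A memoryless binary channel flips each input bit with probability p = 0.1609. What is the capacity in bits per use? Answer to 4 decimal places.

Binary symmetric channel: C = 1 − h₂(ε) where h₂ is the binary entropy function.
h₂(0.1609) = −0.1609·log₂0.1609 − 0.8391·log₂0.8391 = 0.6365.
C = 1 − 0.6365 = 0.3635 bits per channel use.

0.3635 bits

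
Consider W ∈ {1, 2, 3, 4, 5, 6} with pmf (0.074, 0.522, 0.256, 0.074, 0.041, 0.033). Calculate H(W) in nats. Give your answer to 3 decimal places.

1.317 nats

H(W) = −Σ p·ln p.
  −(0.074)·ln(0.074) = 0.1927
  −(0.522)·ln(0.522) = 0.3393
  −(0.256)·ln(0.256) = 0.3488
  −(0.074)·ln(0.074) = 0.1927
  −(0.041)·ln(0.041) = 0.1310
  −(0.033)·ln(0.033) = 0.1126
Sum: 0.1927 + 0.3393 + 0.3488 + 0.1927 + 0.1310 + 0.1126 = 1.317 nats.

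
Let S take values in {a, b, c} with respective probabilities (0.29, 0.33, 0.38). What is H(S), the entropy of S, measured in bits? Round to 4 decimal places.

1.5762 bits

H(S) = −Σ p·log₂ p.
  −(0.29)·log₂(0.29) = 0.51790
  −(0.33)·log₂(0.33) = 0.52782
  −(0.38)·log₂(0.38) = 0.53045
Sum: 0.51790 + 0.52782 + 0.53045 = 1.5762 bits.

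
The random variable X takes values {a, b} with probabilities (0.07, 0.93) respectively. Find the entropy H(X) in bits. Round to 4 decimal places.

0.3659 bits

H(X) = −Σ p·log₂ p.
  −(0.07)·log₂(0.07) = 0.26856
  −(0.93)·log₂(0.93) = 0.09737
Sum: 0.26856 + 0.09737 = 0.3659 bits.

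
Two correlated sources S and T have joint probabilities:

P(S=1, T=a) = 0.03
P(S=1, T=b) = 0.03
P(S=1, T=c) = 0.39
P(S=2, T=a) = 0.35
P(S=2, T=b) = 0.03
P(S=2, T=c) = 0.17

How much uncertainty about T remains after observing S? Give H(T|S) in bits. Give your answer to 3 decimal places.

0.957 bits

Chain rule: H(T|S) = H(S,T) − H(S).
Marginals: p(S) = (0.4500, 0.5500), p(T) = (0.3800, 0.0600, 0.5600).
H(S,T) = 1.9498 bits; H(S) = 0.9928 bits.
H(T|S) = 1.9498 − 0.9928 = 0.957 bits.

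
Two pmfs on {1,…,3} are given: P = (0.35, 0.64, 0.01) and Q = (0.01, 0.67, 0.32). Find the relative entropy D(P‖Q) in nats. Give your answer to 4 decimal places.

D(P‖Q) = Σ p·ln(p/q).
  0.35·ln(0.35/0.01) = 1.24437
  0.64·ln(0.64/0.67) = -0.02932
  0.01·ln(0.01/0.32) = -0.03466
D(P‖Q) = 1.1804 nats.

1.1804 nats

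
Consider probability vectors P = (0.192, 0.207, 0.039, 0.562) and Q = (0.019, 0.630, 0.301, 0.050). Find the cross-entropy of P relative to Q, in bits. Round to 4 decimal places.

H(P,Q) = −Σ p·log₂ q.
  −0.192·log₂(0.019) = 1.09783
  −0.207·log₂(0.630) = 0.13798
  −0.039·log₂(0.301) = 0.06755
  −0.562·log₂(0.050) = 2.42892
H(P,Q) = 3.7323 bits.

3.7323 bits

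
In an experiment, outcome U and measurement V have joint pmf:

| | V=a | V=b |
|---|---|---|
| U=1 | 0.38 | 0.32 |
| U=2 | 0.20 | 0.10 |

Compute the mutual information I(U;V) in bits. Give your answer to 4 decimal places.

Marginals: p(U) = (0.7000, 0.3000), p(V) = (0.5800, 0.4200).
I(U;V) = H(U) + H(V) − H(U,V).
H(U) = 0.8813, H(V) = 0.9815, H(U,V) = 1.8531.
I(U;V) = 0.8813 + 0.9815 − 1.8531 = 0.0097 bits.

0.0097 bits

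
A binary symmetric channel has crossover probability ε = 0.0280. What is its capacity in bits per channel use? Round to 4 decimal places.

Binary symmetric channel: C = 1 − h₂(ε) where h₂ is the binary entropy function.
h₂(0.0280) = −0.0280·log₂0.0280 − 0.9720·log₂0.9720 = 0.1843.
C = 1 − 0.1843 = 0.8157 bits per channel use.

0.8157 bits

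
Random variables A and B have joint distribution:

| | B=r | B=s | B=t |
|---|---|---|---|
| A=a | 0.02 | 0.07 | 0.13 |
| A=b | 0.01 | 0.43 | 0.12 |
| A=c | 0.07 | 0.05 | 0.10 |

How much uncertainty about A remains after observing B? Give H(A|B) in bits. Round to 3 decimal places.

1.201 bits

Chain rule: H(A|B) = H(A,B) − H(B).
Marginals: p(A) = (0.2200, 0.5600, 0.2200), p(B) = (0.1000, 0.5500, 0.3500).
H(A,B) = 2.5380 bits; H(B) = 1.3367 bits.
H(A|B) = 2.5380 − 1.3367 = 1.201 bits.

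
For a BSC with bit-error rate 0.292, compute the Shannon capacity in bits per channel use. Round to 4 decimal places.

0.1287 bits

Binary symmetric channel: C = 1 − h₂(ε) where h₂ is the binary entropy function.
h₂(0.292) = −0.292·log₂0.292 − 0.708·log₂0.708 = 0.8713.
C = 1 − 0.8713 = 0.1287 bits per channel use.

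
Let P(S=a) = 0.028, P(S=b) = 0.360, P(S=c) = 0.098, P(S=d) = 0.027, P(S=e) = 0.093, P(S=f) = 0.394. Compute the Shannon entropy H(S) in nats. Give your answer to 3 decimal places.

1.381 nats

H(S) = −Σ p·ln p.
  −(0.028)·ln(0.028) = 0.1001
  −(0.360)·ln(0.360) = 0.3678
  −(0.098)·ln(0.098) = 0.2276
  −(0.027)·ln(0.027) = 0.0975
  −(0.093)·ln(0.093) = 0.2209
  −(0.394)·ln(0.394) = 0.3670
Sum: 0.1001 + 0.3678 + 0.2276 + 0.0975 + 0.2209 + 0.3670 = 1.381 nats.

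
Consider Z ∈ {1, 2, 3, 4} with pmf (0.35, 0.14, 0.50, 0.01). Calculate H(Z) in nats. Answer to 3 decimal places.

1.035 nats

H(Z) = −Σ p·ln p.
  −(0.35)·ln(0.35) = 0.3674
  −(0.14)·ln(0.14) = 0.2753
  −(0.50)·ln(0.50) = 0.3466
  −(0.01)·ln(0.01) = 0.0461
Sum: 0.3674 + 0.2753 + 0.3466 + 0.0461 = 1.035 nats.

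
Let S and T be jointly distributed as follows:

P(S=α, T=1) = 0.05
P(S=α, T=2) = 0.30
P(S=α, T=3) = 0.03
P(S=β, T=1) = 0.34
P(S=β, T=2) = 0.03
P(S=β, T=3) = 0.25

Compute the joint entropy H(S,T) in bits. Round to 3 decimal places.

H(S,T) = −Σ p(x,y)·log₂ p(x,y) over all 6 cells.
  cell (α,1): −0.05·log₂0.05 = 0.2161
  cell (α,2): −0.30·log₂0.30 = 0.5211
  cell (α,3): −0.03·log₂0.03 = 0.1518
  cell (β,1): −0.34·log₂0.34 = 0.5292
  cell (β,2): −0.03·log₂0.03 = 0.1518
  cell (β,3): −0.25·log₂0.25 = 0.5000
Sum = 2.070 bits.

2.070 bits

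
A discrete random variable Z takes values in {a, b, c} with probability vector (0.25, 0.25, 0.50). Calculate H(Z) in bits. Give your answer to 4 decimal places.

1.5000 bits

H(Z) = −Σ p·log₂ p.
  −(0.25)·log₂(0.25) = 0.50000
  −(0.25)·log₂(0.25) = 0.50000
  −(0.50)·log₂(0.50) = 0.50000
Sum: 0.50000 + 0.50000 + 0.50000 = 1.5000 bits.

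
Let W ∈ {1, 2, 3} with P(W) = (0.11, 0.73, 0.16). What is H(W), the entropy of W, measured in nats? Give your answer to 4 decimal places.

H(W) = −Σ p·ln p.
  −(0.11)·ln(0.11) = 0.24280
  −(0.73)·ln(0.73) = 0.22974
  −(0.16)·ln(0.16) = 0.29321
Sum: 0.24280 + 0.22974 + 0.29321 = 0.7658 nats.

0.7658 nats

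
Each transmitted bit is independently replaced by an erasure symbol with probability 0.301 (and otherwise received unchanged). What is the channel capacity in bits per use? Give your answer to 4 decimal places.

Binary erasure channel: capacity C = 1 − ε.
C = 1 − 0.301 = 0.6990 bits per channel use.

0.6990 bits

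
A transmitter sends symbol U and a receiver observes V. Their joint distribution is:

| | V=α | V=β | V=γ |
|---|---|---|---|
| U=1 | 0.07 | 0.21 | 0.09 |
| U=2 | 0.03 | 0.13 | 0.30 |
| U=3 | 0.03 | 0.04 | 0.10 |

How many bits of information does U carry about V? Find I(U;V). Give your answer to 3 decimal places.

0.119 bits

Marginals: p(U) = (0.3700, 0.4600, 0.1700), p(V) = (0.1300, 0.3800, 0.4900).
I(U;V) = H(U) + H(V) − H(U,V).
H(U) = 1.4807, H(V) = 1.4174, H(U,V) = 2.7792.
I(U;V) = 1.4807 + 1.4174 − 2.7792 = 0.119 bits.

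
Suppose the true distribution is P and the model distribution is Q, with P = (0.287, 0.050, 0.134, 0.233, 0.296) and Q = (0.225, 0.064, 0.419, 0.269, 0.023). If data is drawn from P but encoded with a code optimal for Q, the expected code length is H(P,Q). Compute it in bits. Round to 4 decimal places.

H(P,Q) = −Σ p·log₂ q.
  −0.287·log₂(0.225) = 0.61762
  −0.050·log₂(0.064) = 0.19829
  −0.134·log₂(0.419) = 0.16817
  −0.233·log₂(0.269) = 0.44138
  −0.296·log₂(0.023) = 1.61090
H(P,Q) = 3.0364 bits.

3.0364 bits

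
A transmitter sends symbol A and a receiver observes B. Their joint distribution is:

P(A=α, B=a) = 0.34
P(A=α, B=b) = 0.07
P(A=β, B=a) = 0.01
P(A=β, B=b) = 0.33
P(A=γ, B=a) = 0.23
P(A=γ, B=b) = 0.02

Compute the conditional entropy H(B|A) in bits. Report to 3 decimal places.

0.436 bits

Marginals: p(A) = (0.4100, 0.3400, 0.2500), p(B) = (0.5800, 0.4200).
H(B|A) = Σ p(A) · H(B|A=·).
  A=α: p=0.4100, H(B|A=α) = 0.6594
  A=β: p=0.3400, H(B|A=β) = 0.1914
  A=γ: p=0.2500, H(B|A=γ) = 0.4022
Weighted sum = 0.436 bits.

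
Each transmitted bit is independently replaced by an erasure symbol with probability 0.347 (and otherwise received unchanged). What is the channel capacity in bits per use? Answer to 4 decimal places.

0.6530 bits

Binary erasure channel: capacity C = 1 − ε.
C = 1 − 0.347 = 0.6530 bits per channel use.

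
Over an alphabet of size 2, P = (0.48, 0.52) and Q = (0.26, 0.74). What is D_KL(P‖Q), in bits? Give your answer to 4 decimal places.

D(P‖Q) = Σ p·log₂(p/q).
  0.48·log₂(0.48/0.26) = 0.42457
  0.52·log₂(0.52/0.74) = -0.26469
D(P‖Q) = 0.1599 bits.

0.1599 bits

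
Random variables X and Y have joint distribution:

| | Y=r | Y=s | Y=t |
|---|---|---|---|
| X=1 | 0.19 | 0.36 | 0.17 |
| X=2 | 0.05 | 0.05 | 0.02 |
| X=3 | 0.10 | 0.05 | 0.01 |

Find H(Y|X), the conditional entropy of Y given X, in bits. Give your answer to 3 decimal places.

Chain rule: H(Y|X) = H(X,Y) − H(X).
Marginals: p(X) = (0.7200, 0.1200, 0.1600), p(Y) = (0.3400, 0.4600, 0.2000).
H(X,Y) = 2.5802 bits; H(X) = 1.1313 bits.
H(Y|X) = 2.5802 − 1.1313 = 1.449 bits.

1.449 bits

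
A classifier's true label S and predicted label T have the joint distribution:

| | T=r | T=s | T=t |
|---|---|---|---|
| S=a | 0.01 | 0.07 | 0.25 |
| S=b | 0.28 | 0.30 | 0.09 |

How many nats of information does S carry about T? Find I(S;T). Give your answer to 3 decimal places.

0.215 nats

Marginals: p(S) = (0.3300, 0.6700), p(T) = (0.2900, 0.3700, 0.3400).
I(S;T) = H(S) + H(T) − H(S,T).
H(S) = 0.6342, H(T) = 1.0937, H(S,T) = 1.5131.
I(S;T) = 0.6342 + 1.0937 − 1.5131 = 0.215 nats.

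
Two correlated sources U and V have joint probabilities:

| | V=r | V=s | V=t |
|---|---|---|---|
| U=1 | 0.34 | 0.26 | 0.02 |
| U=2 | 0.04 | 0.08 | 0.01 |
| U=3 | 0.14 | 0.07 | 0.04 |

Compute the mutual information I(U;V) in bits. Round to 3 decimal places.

0.054 bits

Marginals: p(U) = (0.6200, 0.1300, 0.2500), p(V) = (0.5200, 0.4100, 0.0700).
I(U;V) = Σ p(x,y)·log₂[p(x,y)/(p(x)p(y))].
  (1,r): 0.34·log₂(1.0546) = 0.0261
  (1,s): 0.26·log₂(1.0228) = 0.0085
  (1,t): 0.02·log₂(0.4608) = -0.0224
  (2,r): 0.04·log₂(0.5917) = -0.0303
  (2,s): 0.08·log₂(1.5009) = 0.0469
  (2,t): 0.01·log₂(1.0989) = 0.0014
  (3,r): 0.14·log₂(1.0769) = 0.0150
  (3,s): 0.07·log₂(0.6829) = -0.0385
  (3,t): 0.04·log₂(2.2857) = 0.0477
Sum = 0.054 bits.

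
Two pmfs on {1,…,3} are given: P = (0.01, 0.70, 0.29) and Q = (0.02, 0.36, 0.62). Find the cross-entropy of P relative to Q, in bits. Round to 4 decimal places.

1.2882 bits

H(P,Q) = −Σ p·log₂ q.
  −0.01·log₂(0.02) = 0.05644
  −0.70·log₂(0.36) = 1.03175
  −0.29·log₂(0.62) = 0.20000
H(P,Q) = 1.2882 bits.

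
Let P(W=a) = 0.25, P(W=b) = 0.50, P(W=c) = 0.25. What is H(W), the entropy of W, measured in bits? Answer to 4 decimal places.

H(W) = −Σ p·log₂ p.
  −(0.25)·log₂(0.25) = 0.50000
  −(0.50)·log₂(0.50) = 0.50000
  −(0.25)·log₂(0.25) = 0.50000
Sum: 0.50000 + 0.50000 + 0.50000 = 1.5000 bits.

1.5000 bits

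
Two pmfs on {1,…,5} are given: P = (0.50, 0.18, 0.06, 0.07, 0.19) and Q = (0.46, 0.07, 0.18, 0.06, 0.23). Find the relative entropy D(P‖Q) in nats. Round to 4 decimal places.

0.1203 nats

D(P‖Q) = Σ p·ln(p/q).
  0.50·ln(0.50/0.46) = 0.04169
  0.18·ln(0.18/0.07) = 0.17000
  0.06·ln(0.06/0.18) = -0.06592
  0.07·ln(0.07/0.06) = 0.01079
  0.19·ln(0.19/0.23) = -0.03630
D(P‖Q) = 0.1203 nats.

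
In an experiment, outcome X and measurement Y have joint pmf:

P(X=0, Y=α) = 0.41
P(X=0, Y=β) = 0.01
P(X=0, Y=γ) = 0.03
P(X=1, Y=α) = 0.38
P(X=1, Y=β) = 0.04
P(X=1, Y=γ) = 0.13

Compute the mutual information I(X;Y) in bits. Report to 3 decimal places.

Marginals: p(X) = (0.4500, 0.5500), p(Y) = (0.7900, 0.0500, 0.1600).
I(X;Y) = H(X) + H(Y) − H(X,Y).
H(X) = 0.9928, H(Y) = 0.9078, H(X,Y) = 1.8444.
I(X;Y) = 0.9928 + 0.9078 − 1.8444 = 0.056 bits.

0.056 bits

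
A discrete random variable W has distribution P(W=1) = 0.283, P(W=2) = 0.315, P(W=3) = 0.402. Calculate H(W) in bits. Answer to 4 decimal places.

1.5689 bits

H(W) = −Σ p·log₂ p.
  −(0.283)·log₂(0.283) = 0.51538
  −(0.315)·log₂(0.315) = 0.52497
  −(0.402)·log₂(0.402) = 0.52852
Sum: 0.51538 + 0.52497 + 0.52852 = 1.5689 bits.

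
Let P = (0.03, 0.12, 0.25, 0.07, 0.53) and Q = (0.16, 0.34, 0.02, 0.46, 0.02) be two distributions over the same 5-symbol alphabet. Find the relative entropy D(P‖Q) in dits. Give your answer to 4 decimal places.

0.8952 dits

D(P‖Q) = Σ p·log₁₀(p/q).
  0.03·log₁₀(0.03/0.16) = -0.02181
  0.12·log₁₀(0.12/0.34) = -0.05428
  0.25·log₁₀(0.25/0.02) = 0.27423
  0.07·log₁₀(0.07/0.46) = -0.05724
  0.53·log₁₀(0.53/0.02) = 0.75432
D(P‖Q) = 0.8952 dits.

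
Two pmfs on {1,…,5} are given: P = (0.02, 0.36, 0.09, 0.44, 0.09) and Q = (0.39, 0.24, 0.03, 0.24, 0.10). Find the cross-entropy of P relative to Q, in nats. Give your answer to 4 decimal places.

1.6833 nats

H(P,Q) = −Σ p·ln q.
  −0.02·ln(0.39) = 0.01883
  −0.36·ln(0.24) = 0.51376
  −0.09·ln(0.03) = 0.31559
  −0.44·ln(0.24) = 0.62793
  −0.09·ln(0.10) = 0.20723
H(P,Q) = 1.6833 nats.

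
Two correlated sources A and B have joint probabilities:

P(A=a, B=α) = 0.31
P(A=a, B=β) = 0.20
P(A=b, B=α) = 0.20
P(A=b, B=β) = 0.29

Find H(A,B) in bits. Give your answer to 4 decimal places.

H(A,B) = −Σ p(x,y)·log₂ p(x,y) over all 4 cells.
  cell (a,α): −0.31·log₂0.31 = 0.52379
  cell (a,β): −0.20·log₂0.20 = 0.46439
  cell (b,α): −0.20·log₂0.20 = 0.46439
  cell (b,β): −0.29·log₂0.29 = 0.51790
Sum = 1.9705 bits.

1.9705 bits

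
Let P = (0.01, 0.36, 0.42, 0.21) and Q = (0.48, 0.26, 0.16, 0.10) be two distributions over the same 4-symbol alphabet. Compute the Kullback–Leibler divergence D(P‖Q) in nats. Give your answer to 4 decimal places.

0.6396 nats

D(P‖Q) = Σ p·ln(p/q).
  0.01·ln(0.01/0.48) = -0.03871
  0.36·ln(0.36/0.26) = 0.11715
  0.42·ln(0.42/0.16) = 0.40533
  0.21·ln(0.21/0.10) = 0.15581
D(P‖Q) = 0.6396 nats.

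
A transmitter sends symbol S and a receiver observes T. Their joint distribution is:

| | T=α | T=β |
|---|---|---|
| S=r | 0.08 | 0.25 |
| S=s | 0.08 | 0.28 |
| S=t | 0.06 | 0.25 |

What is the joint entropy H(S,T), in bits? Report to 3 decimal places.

H(S,T) = −Σ p(x,y)·log₂ p(x,y) over all 6 cells.
  cell (r,α): −0.08·log₂0.08 = 0.2915
  cell (r,β): −0.25·log₂0.25 = 0.5000
  cell (s,α): −0.08·log₂0.08 = 0.2915
  cell (s,β): −0.28·log₂0.28 = 0.5142
  cell (t,α): −0.06·log₂0.06 = 0.2435
  cell (t,β): −0.25·log₂0.25 = 0.5000
Sum = 2.341 bits.

2.341 bits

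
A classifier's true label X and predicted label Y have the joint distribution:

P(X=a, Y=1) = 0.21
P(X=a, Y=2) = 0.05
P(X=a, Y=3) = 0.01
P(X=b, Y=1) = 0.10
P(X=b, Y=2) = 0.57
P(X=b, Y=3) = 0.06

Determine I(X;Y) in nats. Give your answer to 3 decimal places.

Marginals: p(X) = (0.2700, 0.7300), p(Y) = (0.3100, 0.6200, 0.0700).
I(X;Y) = Σ p(x,y)·ln[p(x,y)/(p(x)p(y))].
  (a,1): 0.21·ln(2.5090) = 0.1932
  (a,2): 0.05·ln(0.2987) = -0.0604
  (a,3): 0.01·ln(0.5291) = -0.0064
  (b,1): 0.10·ln(0.4419) = -0.0817
  (b,2): 0.57·ln(1.2594) = 0.1315
  (b,3): 0.06·ln(1.1742) = 0.0096
Sum = 0.186 nats.

0.186 nats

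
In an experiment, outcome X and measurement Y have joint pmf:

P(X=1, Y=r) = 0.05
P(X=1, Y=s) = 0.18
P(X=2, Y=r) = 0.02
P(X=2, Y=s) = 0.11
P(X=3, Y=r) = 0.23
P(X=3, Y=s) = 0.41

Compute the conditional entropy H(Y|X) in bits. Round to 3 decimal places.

Marginals: p(X) = (0.2300, 0.1300, 0.6400), p(Y) = (0.3000, 0.7000).
H(Y|X) = Σ p(X) · H(Y|X=·).
  X=1: p=0.2300, H(Y|X=1) = 0.7554
  X=2: p=0.1300, H(Y|X=2) = 0.6194
  X=3: p=0.6400, H(Y|X=3) = 0.9422
Weighted sum = 0.857 bits.

0.857 bits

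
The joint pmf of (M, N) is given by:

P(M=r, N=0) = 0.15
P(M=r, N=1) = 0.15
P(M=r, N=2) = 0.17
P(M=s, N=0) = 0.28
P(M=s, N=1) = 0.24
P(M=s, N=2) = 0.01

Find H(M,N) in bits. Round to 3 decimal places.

H(M,N) = −Σ p(x,y)·log₂ p(x,y) over all 6 cells.
  cell (r,0): −0.15·log₂0.15 = 0.4105
  cell (r,1): −0.15·log₂0.15 = 0.4105
  cell (r,2): −0.17·log₂0.17 = 0.4346
  cell (s,0): −0.28·log₂0.28 = 0.5142
  cell (s,1): −0.24·log₂0.24 = 0.4941
  cell (s,2): −0.01·log₂0.01 = 0.0664
Sum = 2.330 bits.

2.330 bits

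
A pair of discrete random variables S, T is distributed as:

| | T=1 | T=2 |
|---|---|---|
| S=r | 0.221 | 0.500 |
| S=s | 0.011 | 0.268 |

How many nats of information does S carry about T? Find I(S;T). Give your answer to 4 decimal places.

0.0510 nats

Marginals: p(S) = (0.7210, 0.2790), p(T) = (0.2320, 0.7680).
I(S;T) = Σ p(x,y)·ln[p(x,y)/(p(x)p(y))].
  (r,1): 0.221·ln(1.3212) = 0.06156
  (r,2): 0.500·ln(0.9030) = -0.05103
  (s,1): 0.011·ln(0.1699) = -0.01950
  (s,2): 0.268·ln(1.2507) = 0.05996
Sum = 0.0510 nats.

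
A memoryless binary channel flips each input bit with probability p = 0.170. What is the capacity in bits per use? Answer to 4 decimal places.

0.3423 bits

Binary symmetric channel: C = 1 − h₂(ε) where h₂ is the binary entropy function.
h₂(0.170) = −0.170·log₂0.170 − 0.830·log₂0.830 = 0.6577.
C = 1 − 0.6577 = 0.3423 bits per channel use.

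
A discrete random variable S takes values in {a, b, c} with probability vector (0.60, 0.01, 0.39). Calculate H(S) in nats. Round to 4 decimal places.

H(S) = −Σ p·ln p.
  −(0.60)·ln(0.60) = 0.30650
  −(0.01)·ln(0.01) = 0.04605
  −(0.39)·ln(0.39) = 0.36723
Sum: 0.30650 + 0.04605 + 0.36723 = 0.7198 nats.

0.7198 nats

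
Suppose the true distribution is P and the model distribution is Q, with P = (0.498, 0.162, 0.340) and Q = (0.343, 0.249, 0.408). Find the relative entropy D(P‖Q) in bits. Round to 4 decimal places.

D(P‖Q) = Σ p·log₂(p/q).
  0.498·log₂(0.498/0.343) = 0.26789
  0.162·log₂(0.162/0.249) = -0.10046
  0.340·log₂(0.340/0.408) = -0.08943
D(P‖Q) = 0.0780 bits.

0.0780 bits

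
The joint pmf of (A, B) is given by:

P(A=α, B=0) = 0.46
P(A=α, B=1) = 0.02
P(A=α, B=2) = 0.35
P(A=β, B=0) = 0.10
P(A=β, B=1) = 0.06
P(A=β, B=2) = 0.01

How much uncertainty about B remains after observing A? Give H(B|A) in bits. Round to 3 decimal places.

1.143 bits

Marginals: p(A) = (0.8300, 0.1700), p(B) = (0.5600, 0.0800, 0.3600).
H(B|A) = Σ p(A) · H(B|A=·).
  A=α: p=0.8300, H(B|A=α) = 1.1267
  A=β: p=0.1700, H(B|A=β) = 1.2210
Weighted sum = 1.143 bits.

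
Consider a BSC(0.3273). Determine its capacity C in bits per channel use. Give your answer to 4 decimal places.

Binary symmetric channel: C = 1 − h₂(ε) where h₂ is the binary entropy function.
h₂(0.3273) = −0.3273·log₂0.3273 − 0.6727·log₂0.6727 = 0.9121.
C = 1 − 0.9121 = 0.0879 bits per channel use.

0.0879 bits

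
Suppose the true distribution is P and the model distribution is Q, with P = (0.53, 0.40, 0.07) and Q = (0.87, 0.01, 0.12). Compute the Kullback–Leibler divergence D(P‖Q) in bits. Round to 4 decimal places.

1.6954 bits

D(P‖Q) = Σ p·log₂(p/q).
  0.53·log₂(0.53/0.87) = -0.37896
  0.40·log₂(0.40/0.01) = 2.12877
  0.07·log₂(0.07/0.12) = -0.05443
D(P‖Q) = 1.6954 bits.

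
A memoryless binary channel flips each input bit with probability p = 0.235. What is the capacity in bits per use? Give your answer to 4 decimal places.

Binary symmetric channel: C = 1 − h₂(ε) where h₂ is the binary entropy function.
h₂(0.235) = −0.235·log₂0.235 − 0.765·log₂0.765 = 0.7866.
C = 1 − 0.7866 = 0.2134 bits per channel use.

0.2134 bits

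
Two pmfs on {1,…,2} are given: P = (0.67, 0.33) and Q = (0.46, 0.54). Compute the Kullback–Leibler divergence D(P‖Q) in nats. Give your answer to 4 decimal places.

D(P‖Q) = Σ p·ln(p/q).
  0.67·ln(0.67/0.46) = 0.25195
  0.33·ln(0.33/0.54) = -0.16252
D(P‖Q) = 0.0894 nats.

0.0894 nats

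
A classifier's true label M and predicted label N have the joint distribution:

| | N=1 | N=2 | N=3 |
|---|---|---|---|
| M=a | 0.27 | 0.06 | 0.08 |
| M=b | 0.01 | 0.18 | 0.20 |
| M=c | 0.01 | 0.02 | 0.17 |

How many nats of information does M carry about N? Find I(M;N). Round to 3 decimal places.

0.297 nats

Marginals: p(M) = (0.4100, 0.3900, 0.2000), p(N) = (0.2900, 0.2600, 0.4500).
I(M;N) = H(M) + H(N) − H(M,N).
H(M) = 1.0547, H(N) = 1.0686, H(M,N) = 1.8265.
I(M;N) = 1.0547 + 1.0686 − 1.8265 = 0.297 nats.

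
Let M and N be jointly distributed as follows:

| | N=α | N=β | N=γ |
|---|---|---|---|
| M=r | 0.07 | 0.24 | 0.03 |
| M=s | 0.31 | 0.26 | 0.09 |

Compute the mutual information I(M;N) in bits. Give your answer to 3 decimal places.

0.066 bits

Marginals: p(M) = (0.3400, 0.6600), p(N) = (0.3800, 0.5000, 0.1200).
I(M;N) = H(M) + H(N) − H(M,N).
H(M) = 0.9248, H(N) = 1.3975, H(M,N) = 2.2562.
I(M;N) = 0.9248 + 1.3975 − 2.2562 = 0.066 bits.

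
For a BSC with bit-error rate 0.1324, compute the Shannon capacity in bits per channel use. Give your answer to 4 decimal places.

0.4360 bits

Binary symmetric channel: C = 1 − h₂(ε) where h₂ is the binary entropy function.
h₂(0.1324) = −0.1324·log₂0.1324 − 0.8676·log₂0.8676 = 0.5640.
C = 1 − 0.5640 = 0.4360 bits per channel use.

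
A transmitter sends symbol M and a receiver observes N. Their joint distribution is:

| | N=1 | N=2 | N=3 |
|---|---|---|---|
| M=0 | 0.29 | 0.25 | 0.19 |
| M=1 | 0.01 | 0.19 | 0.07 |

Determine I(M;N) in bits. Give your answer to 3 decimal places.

Marginals: p(M) = (0.7300, 0.2700), p(N) = (0.3000, 0.4400, 0.2600).
I(M;N) = Σ p(x,y)·log₂[p(x,y)/(p(x)p(y))].
  (0,1): 0.29·log₂(1.3242) = 0.1175
  (0,2): 0.25·log₂(0.7783) = -0.0904
  (0,3): 0.19·log₂(1.0011) = 0.0003
  (1,1): 0.01·log₂(0.1235) = -0.0302
  (1,2): 0.19·log₂(1.5993) = 0.1287
  (1,3): 0.07·log₂(0.9972) = -0.0003
Sum = 0.126 bits.

0.126 bits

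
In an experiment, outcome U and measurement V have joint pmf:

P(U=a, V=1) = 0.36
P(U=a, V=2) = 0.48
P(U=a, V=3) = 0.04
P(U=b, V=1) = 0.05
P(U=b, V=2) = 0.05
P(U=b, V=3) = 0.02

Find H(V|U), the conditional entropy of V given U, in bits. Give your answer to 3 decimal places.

1.240 bits

Marginals: p(U) = (0.8800, 0.1200), p(V) = (0.4100, 0.5300, 0.0600).
H(V|U) = Σ p(U) · H(V|U=·).
  U=a: p=0.8800, H(V|U=a) = 1.2072
  U=b: p=0.1200, H(V|U=b) = 1.4834
Weighted sum = 1.240 bits.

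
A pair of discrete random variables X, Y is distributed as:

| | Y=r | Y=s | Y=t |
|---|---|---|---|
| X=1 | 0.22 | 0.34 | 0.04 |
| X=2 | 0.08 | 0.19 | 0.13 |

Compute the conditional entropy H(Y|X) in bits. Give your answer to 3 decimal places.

Marginals: p(X) = (0.6000, 0.4000), p(Y) = (0.3000, 0.5300, 0.1700).
H(Y|X) = Σ p(X) · H(Y|X=·).
  X=1: p=0.6000, H(Y|X=1) = 1.2555
  X=2: p=0.4000, H(Y|X=2) = 1.5015
Weighted sum = 1.354 bits.

1.354 bits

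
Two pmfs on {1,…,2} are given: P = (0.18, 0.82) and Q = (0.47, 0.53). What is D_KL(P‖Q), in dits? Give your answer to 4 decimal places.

0.0804 dits

D(P‖Q) = Σ p·log₁₀(p/q).
  0.18·log₁₀(0.18/0.47) = -0.07503
  0.82·log₁₀(0.82/0.53) = 0.15542
D(P‖Q) = 0.0804 dits.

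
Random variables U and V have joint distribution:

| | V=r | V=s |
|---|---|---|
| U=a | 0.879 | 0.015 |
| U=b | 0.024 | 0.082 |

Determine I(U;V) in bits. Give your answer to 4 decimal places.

0.2677 bits

Marginals: p(U) = (0.8940, 0.1060), p(V) = (0.9030, 0.0970).
I(U;V) = H(U) + H(V) − H(U,V).
H(U) = 0.4877, H(V) = 0.4594, H(U,V) = 0.6794.
I(U;V) = 0.4877 + 0.4594 − 0.6794 = 0.2677 bits.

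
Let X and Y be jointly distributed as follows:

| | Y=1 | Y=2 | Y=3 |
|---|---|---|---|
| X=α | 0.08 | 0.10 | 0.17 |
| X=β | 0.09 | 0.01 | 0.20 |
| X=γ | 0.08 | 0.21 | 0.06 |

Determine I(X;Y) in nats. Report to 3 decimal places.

Marginals: p(X) = (0.3500, 0.3000, 0.3500), p(Y) = (0.2500, 0.3200, 0.4300).
I(X;Y) = H(X) + H(Y) − H(X,Y).
H(X) = 1.0961, H(Y) = 1.0741, H(X,Y) = 2.0168.
I(X;Y) = 1.0961 + 1.0741 − 2.0168 = 0.153 nats.

0.153 nats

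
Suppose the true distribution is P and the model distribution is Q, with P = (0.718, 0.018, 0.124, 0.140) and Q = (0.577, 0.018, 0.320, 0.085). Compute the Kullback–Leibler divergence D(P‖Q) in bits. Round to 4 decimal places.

D(P‖Q) = Σ p·log₂(p/q).
  0.718·log₂(0.718/0.577) = 0.22647
  0.018·log₂(0.018/0.018) = 0.00000
  0.124·log₂(0.124/0.320) = -0.16960
  0.140·log₂(0.140/0.085) = 0.10078
D(P‖Q) = 0.1577 bits.

0.1577 bits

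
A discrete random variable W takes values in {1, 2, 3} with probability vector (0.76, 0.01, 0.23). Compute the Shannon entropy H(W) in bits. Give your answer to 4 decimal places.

0.8550 bits

H(W) = −Σ p·log₂ p.
  −(0.76)·log₂(0.76) = 0.30091
  −(0.01)·log₂(0.01) = 0.06644
  −(0.23)·log₂(0.23) = 0.48767
Sum: 0.30091 + 0.06644 + 0.48767 = 0.8550 bits.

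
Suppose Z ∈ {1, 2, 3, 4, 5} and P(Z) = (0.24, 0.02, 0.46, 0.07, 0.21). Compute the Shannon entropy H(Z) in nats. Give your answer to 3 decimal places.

1.292 nats

H(Z) = −Σ p·ln p.
  −(0.24)·ln(0.24) = 0.3425
  −(0.02)·ln(0.02) = 0.0782
  −(0.46)·ln(0.46) = 0.3572
  −(0.07)·ln(0.07) = 0.1861
  −(0.21)·ln(0.21) = 0.3277
Sum: 0.3425 + 0.0782 + 0.3572 + 0.1861 + 0.3277 = 1.292 nats.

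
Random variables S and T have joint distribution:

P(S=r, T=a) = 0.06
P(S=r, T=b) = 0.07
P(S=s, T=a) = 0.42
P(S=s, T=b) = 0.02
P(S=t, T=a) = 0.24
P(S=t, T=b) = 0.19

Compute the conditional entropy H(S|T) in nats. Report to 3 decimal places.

0.863 nats

Chain rule: H(S|T) = H(S,T) − H(T).
Marginals: p(S) = (0.1300, 0.4400, 0.4300), p(T) = (0.7200, 0.2800).
H(S,T) = 1.4556 nats; H(T) = 0.5930 nats.
H(S|T) = 1.4556 − 0.5930 = 0.863 nats.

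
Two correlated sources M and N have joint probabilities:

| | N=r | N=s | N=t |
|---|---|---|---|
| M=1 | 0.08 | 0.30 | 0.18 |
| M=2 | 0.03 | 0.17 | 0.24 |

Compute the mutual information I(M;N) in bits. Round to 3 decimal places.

0.039 bits

Marginals: p(M) = (0.5600, 0.4400), p(N) = (0.1100, 0.4700, 0.4200).
I(M;N) = Σ p(x,y)·log₂[p(x,y)/(p(x)p(y))].
  (1,r): 0.08·log₂(1.2987) = 0.0302
  (1,s): 0.30·log₂(1.1398) = 0.0566
  (1,t): 0.18·log₂(0.7653) = -0.0695
  (2,r): 0.03·log₂(0.6198) = -0.0207
  (2,s): 0.17·log₂(0.8221) = -0.0481
  (2,t): 0.24·log₂(1.2987) = 0.0905
Sum = 0.039 bits.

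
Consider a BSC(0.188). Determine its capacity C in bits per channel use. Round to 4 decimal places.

Binary symmetric channel: C = 1 − h₂(ε) where h₂ is the binary entropy function.
h₂(0.188) = −0.188·log₂0.188 − 0.812·log₂0.812 = 0.6973.
C = 1 − 0.6973 = 0.3027 bits per channel use.

0.3027 bits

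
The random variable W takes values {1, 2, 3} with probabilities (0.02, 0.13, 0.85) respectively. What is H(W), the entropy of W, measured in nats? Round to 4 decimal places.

H(W) = −Σ p·ln p.
  −(0.02)·ln(0.02) = 0.07824
  −(0.13)·ln(0.13) = 0.26523
  −(0.85)·ln(0.85) = 0.13814
Sum: 0.07824 + 0.26523 + 0.13814 = 0.4816 nats.

0.4816 nats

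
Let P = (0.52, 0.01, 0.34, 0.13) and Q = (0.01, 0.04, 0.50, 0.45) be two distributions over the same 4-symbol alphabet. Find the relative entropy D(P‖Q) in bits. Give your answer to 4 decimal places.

2.5222 bits

D(P‖Q) = Σ p·log₂(p/q).
  0.52·log₂(0.52/0.01) = 2.96423
  0.01·log₂(0.01/0.04) = -0.02000
  0.34·log₂(0.34/0.50) = -0.18917
  0.13·log₂(0.13/0.45) = -0.23288
D(P‖Q) = 2.5222 bits.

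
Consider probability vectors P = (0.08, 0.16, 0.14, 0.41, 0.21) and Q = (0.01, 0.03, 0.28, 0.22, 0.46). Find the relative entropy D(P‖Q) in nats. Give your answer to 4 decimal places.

D(P‖Q) = Σ p·ln(p/q).
  0.08·ln(0.08/0.01) = 0.16636
  0.16·ln(0.16/0.03) = 0.26784
  0.14·ln(0.14/0.28) = -0.09704
  0.41·ln(0.41/0.22) = 0.25524
  0.21·ln(0.21/0.46) = -0.16466
D(P‖Q) = 0.4277 nats.

0.4277 nats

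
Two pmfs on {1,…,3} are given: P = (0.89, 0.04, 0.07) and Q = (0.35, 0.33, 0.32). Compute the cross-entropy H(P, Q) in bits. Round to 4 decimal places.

H(P,Q) = −Σ p·log₂ q.
  −0.89·log₂(0.35) = 1.34797
  −0.04·log₂(0.33) = 0.06398
  −0.07·log₂(0.32) = 0.11507
H(P,Q) = 1.5270 bits.

1.5270 bits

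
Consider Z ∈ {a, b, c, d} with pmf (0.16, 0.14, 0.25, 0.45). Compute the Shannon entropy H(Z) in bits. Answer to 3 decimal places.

1.839 bits

H(Z) = −Σ p·log₂ p.
  −(0.16)·log₂(0.16) = 0.4230
  −(0.14)·log₂(0.14) = 0.3971
  −(0.25)·log₂(0.25) = 0.5000
  −(0.45)·log₂(0.45) = 0.5184
Sum: 0.4230 + 0.3971 + 0.5000 + 0.5184 = 1.839 bits.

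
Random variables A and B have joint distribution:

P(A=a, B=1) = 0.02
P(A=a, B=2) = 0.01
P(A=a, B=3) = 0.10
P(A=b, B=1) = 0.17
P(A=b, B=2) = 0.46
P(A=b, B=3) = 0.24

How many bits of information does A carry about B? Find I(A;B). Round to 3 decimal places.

0.098 bits

Marginals: p(A) = (0.1300, 0.8700), p(B) = (0.1900, 0.4700, 0.3400).
I(A;B) = H(A) + H(B) − H(A,B).
H(A) = 0.5574, H(B) = 1.4964, H(A,B) = 1.9556.
I(A;B) = 0.5574 + 1.4964 − 1.9556 = 0.098 bits.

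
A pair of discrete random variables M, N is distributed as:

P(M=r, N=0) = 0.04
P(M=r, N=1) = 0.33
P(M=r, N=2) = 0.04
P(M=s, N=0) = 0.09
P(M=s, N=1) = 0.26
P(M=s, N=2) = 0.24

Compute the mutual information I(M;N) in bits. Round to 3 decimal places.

0.111 bits

Marginals: p(M) = (0.4100, 0.5900), p(N) = (0.1300, 0.5900, 0.2800).
I(M;N) = Σ p(x,y)·log₂[p(x,y)/(p(x)p(y))].
  (r,0): 0.04·log₂(0.7505) = -0.0166
  (r,1): 0.33·log₂(1.3642) = 0.1479
  (r,2): 0.04·log₂(0.3484) = -0.0608
  (s,0): 0.09·log₂(1.1734) = 0.0208
  (s,1): 0.26·log₂(0.7469) = -0.1095
  (s,2): 0.24·log₂(1.4528) = 0.1293
Sum = 0.111 bits.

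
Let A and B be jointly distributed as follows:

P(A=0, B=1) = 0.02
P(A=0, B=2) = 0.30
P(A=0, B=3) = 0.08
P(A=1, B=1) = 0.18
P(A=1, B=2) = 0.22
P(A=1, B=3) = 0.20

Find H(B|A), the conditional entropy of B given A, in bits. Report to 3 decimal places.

Chain rule: H(B|A) = H(A,B) − H(A).
Marginals: p(A) = (0.4000, 0.6000), p(B) = (0.2000, 0.5200, 0.2800).
H(A,B) = 2.3157 bits; H(A) = 0.9710 bits.
H(B|A) = 2.3157 − 0.9710 = 1.345 bits.

1.345 bits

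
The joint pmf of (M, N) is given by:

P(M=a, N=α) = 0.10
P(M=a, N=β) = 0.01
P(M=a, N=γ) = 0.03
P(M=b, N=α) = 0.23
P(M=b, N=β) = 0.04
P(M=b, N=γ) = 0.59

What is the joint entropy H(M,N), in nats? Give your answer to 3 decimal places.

1.160 nats

H(M,N) = −Σ p(x,y)·ln p(x,y) over all 6 cells.
  cell (a,α): −0.10·ln0.10 = 0.2303
  cell (a,β): −0.01·ln0.01 = 0.0461
  cell (a,γ): −0.03·ln0.03 = 0.1052
  cell (b,α): −0.23·ln0.23 = 0.3380
  cell (b,β): −0.04·ln0.04 = 0.1288
  cell (b,γ): −0.59·ln0.59 = 0.3113
Sum = 1.160 nats.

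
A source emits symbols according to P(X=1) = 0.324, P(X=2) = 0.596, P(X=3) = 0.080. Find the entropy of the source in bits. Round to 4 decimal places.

H(X) = −Σ p·log₂ p.
  −(0.324)·log₂(0.324) = 0.52680
  −(0.596)·log₂(0.596) = 0.44498
  −(0.080)·log₂(0.080) = 0.29151
Sum: 0.52680 + 0.44498 + 0.29151 = 1.2633 bits.

1.2633 bits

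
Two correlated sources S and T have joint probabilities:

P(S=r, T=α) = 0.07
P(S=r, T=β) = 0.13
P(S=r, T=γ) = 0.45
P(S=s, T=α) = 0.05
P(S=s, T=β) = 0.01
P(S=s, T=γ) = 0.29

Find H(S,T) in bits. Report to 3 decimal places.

H(S,T) = −Σ p(x,y)·log₂ p(x,y) over all 6 cells.
  cell (r,α): −0.07·log₂0.07 = 0.2686
  cell (r,β): −0.13·log₂0.13 = 0.3826
  cell (r,γ): −0.45·log₂0.45 = 0.5184
  cell (s,α): −0.05·log₂0.05 = 0.2161
  cell (s,β): −0.01·log₂0.01 = 0.0664
  cell (s,γ): −0.29·log₂0.29 = 0.5179
Sum = 1.970 bits.

1.970 bits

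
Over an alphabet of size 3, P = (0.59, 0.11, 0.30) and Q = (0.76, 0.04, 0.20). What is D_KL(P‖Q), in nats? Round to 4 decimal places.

D(P‖Q) = Σ p·ln(p/q).
  0.59·ln(0.59/0.76) = -0.14939
  0.11·ln(0.11/0.04) = 0.11128
  0.30·ln(0.30/0.20) = 0.12164
D(P‖Q) = 0.0835 nats.

0.0835 nats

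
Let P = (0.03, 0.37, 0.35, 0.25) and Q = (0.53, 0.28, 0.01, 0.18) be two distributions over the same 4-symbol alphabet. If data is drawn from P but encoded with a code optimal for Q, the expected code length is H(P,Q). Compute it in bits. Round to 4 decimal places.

3.6508 bits

H(P,Q) = −Σ p·log₂ q.
  −0.03·log₂(0.53) = 0.02748
  −0.37·log₂(0.28) = 0.67951
  −0.35·log₂(0.01) = 2.32535
  −0.25·log₂(0.18) = 0.61848
H(P,Q) = 3.6508 bits.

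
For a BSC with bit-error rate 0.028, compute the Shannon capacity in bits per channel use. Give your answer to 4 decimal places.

Binary symmetric channel: C = 1 − h₂(ε) where h₂ is the binary entropy function.
h₂(0.028) = −0.028·log₂0.028 − 0.972·log₂0.972 = 0.1843.
C = 1 − 0.1843 = 0.8157 bits per channel use.

0.8157 bits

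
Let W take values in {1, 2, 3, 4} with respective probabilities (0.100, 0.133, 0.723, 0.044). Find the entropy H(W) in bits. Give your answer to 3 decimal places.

H(W) = −Σ p·log₂ p.
  −(0.100)·log₂(0.100) = 0.3322
  −(0.133)·log₂(0.133) = 0.3871
  −(0.723)·log₂(0.723) = 0.3383
  −(0.044)·log₂(0.044) = 0.1983
Sum: 0.3322 + 0.3871 + 0.3383 + 0.1983 = 1.256 bits.

1.256 bits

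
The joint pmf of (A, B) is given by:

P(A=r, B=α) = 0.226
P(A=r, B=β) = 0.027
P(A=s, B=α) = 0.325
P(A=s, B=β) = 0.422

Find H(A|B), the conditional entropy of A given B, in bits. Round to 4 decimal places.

0.6854 bits

Marginals: p(A) = (0.2530, 0.7470), p(B) = (0.5510, 0.4490).
H(A|B) = Σ p(B) · H(A|B=·).
  B=α: p=0.5510, H(A|B=α) = 0.9766
  B=β: p=0.4490, H(A|B=β) = 0.3280
Weighted sum = 0.6854 bits.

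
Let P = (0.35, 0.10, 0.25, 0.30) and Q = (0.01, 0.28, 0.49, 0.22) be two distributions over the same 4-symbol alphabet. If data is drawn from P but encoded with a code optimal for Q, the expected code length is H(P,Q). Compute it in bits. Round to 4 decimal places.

H(P,Q) = −Σ p·log₂ q.
  −0.35·log₂(0.01) = 2.32535
  −0.10·log₂(0.28) = 0.18365
  −0.25·log₂(0.49) = 0.25729
  −0.30·log₂(0.22) = 0.65533
H(P,Q) = 3.4216 bits.

3.4216 bits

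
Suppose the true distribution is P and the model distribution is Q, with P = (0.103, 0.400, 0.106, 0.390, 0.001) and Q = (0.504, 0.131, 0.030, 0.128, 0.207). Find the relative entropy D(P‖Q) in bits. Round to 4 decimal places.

D(P‖Q) = Σ p·log₂(p/q).
  0.103·log₂(0.103/0.504) = -0.23595
  0.400·log₂(0.400/0.131) = 0.64417
  0.106·log₂(0.106/0.030) = 0.19303
  0.390·log₂(0.390/0.128) = 0.62686
  0.001·log₂(0.001/0.207) = -0.00769
D(P‖Q) = 1.2204 bits.

1.2204 bits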